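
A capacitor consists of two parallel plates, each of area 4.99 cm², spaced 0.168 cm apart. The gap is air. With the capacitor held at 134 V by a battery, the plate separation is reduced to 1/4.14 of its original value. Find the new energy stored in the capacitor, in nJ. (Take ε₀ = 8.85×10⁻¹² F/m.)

A = 4.99 cm² = 4.99×10⁻⁴ m².
Initially C₁ = ε₀A/d = 8.85×10⁻¹² × 4.99×10⁻⁴ / 1.68×10⁻³ = 2.63×10⁻¹² F.
U₁ = 2.36×10⁻⁸ J.
Battery connected ⇒ V is held fixed. C₂ = 4.14 C₁ and U = ½CV², so U₂/U₁ = C₂/C₁ = 4.14.
U₂ = 4.14 × 2.36×10⁻⁸ = 9.77×10⁻⁸ J.

U ≈ 97.7 nJ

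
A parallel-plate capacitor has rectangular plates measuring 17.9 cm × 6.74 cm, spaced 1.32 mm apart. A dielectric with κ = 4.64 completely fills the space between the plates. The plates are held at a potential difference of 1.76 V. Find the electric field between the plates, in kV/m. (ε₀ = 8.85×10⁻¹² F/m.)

1.33 kV/m

E = V/d = 1.76 / 1.32×10⁻³ = 1.33×10³ V/m.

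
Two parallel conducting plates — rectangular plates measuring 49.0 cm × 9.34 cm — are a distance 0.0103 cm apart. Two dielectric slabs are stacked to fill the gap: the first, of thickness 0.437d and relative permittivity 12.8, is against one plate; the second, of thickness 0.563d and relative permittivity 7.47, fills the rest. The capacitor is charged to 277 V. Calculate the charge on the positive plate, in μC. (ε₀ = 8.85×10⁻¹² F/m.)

A = 49.0 × 9.34 cm² = 4.58×10⁻² m².
Stacked slabs ⇒ two capacitors in series, each with the full plate area.
C₁ = κ₁ε₀A/d₁ = 12.8 × 8.85×10⁻¹² × 4.58×10⁻² / 4.50×10⁻⁵ = 1.15×10⁻⁷ F.
C₂ = κ₂ε₀A/d₂ = 7.47 × 8.85×10⁻¹² × 4.58×10⁻² / 5.80×10⁻⁵ = 5.22×10⁻⁸ F.
C = (1/C₁ + 1/C₂)⁻¹ = 3.59×10⁻⁸ F.
Q = CV = 3.59×10⁻⁸ × 277 = 9.95×10⁻⁶ C.

Q ≈ 9.95 μC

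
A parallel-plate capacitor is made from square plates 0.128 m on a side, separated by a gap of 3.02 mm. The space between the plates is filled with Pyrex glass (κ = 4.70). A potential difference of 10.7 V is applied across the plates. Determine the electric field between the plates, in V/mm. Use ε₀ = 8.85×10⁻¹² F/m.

E ≈ 3.54 V/mm

E = V/d = 10.7 / 3.02×10⁻³ = 3.54×10³ V/m.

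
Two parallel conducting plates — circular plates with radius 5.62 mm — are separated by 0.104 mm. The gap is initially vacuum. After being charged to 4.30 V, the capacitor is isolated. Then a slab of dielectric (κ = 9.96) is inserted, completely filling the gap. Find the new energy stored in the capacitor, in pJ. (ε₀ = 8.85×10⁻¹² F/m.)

A = π(5.62 mm)² = 9.92×10⁻⁵ m².
Initially C₁ = ε₀A/d = 8.85×10⁻¹² × 9.92×10⁻⁵ / 1.04×10⁻⁴ = 8.44×10⁻¹² F.
U₁ = 7.81×10⁻¹¹ J.
Isolated ⇒ Q is held fixed. C₂ = 9.96 C₁ and U = Q²/(2C), so U₂/U₁ = C₁/C₂ = 0.100.
U₂ = 0.100 × 7.81×10⁻¹¹ = 7.84×10⁻¹² J.

U ≈ 7.84 pJ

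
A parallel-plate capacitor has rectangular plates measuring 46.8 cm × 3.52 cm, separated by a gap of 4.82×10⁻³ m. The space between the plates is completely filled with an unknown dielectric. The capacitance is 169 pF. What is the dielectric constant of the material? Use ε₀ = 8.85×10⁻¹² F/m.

κ ≈ 5.59

A = 46.8 × 3.52 cm² = 1.65×10⁻² m².
κ = Cd/(ε₀A) = 1.69×10⁻¹⁰ × 4.82×10⁻³ / (8.85×10⁻¹² × 1.65×10⁻²) = 5.59.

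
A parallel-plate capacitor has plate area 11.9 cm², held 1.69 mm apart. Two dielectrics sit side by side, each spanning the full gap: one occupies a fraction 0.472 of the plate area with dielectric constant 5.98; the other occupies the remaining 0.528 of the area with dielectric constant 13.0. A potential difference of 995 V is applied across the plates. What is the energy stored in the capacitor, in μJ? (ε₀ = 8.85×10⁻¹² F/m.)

A = 11.9 cm² = 1.19×10⁻³ m².
Side-by-side slabs ⇒ two capacitors in parallel, each spanning the full gap.
C₁ = κ₁ε₀A₁/d = 5.98 × 8.85×10⁻¹² × 5.62×10⁻⁴ / 1.69×10⁻³ = 1.76×10⁻¹¹ F.
C₂ = κ₂ε₀A₂/d = 13.0 × 8.85×10⁻¹² × 6.28×10⁻⁴ / 1.69×10⁻³ = 4.28×10⁻¹¹ F.
C = C₁ + C₂ = 6.04×10⁻¹¹ F.
U = ½CV² = ½ × 6.04×10⁻¹¹ × (995)² = 2.99×10⁻⁵ J.

U ≈ 29.9 μJ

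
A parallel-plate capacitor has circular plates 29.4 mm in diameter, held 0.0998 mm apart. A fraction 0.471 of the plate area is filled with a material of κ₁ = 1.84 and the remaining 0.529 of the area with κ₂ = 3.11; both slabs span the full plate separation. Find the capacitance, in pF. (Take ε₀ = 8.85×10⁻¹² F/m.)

A = π(29.4/2 mm)² = 6.79×10⁻⁴ m².
Side-by-side slabs ⇒ two capacitors in parallel, each spanning the full gap.
C₁ = κ₁ε₀A₁/d = 1.84 × 8.85×10⁻¹² × 3.20×10⁻⁴ / 9.98×10⁻⁵ = 5.22×10⁻¹¹ F.
C₂ = κ₂ε₀A₂/d = 3.11 × 8.85×10⁻¹² × 3.59×10⁻⁴ / 9.98×10⁻⁵ = 9.90×10⁻¹¹ F.
C = C₁ + C₂ = 1.51×10⁻¹⁰ F.

C ≈ 151 pF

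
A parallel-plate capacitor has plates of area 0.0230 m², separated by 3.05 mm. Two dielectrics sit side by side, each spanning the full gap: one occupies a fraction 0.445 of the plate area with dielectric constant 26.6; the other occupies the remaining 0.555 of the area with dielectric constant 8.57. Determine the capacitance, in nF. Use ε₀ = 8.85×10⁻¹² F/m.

Side-by-side slabs ⇒ two capacitors in parallel, each spanning the full gap.
C₁ = κ₁ε₀A₁/d = 26.6 × 8.85×10⁻¹² × 1.02×10⁻² / 3.05×10⁻³ = 7.90×10⁻¹⁰ F.
C₂ = κ₂ε₀A₂/d = 8.57 × 8.85×10⁻¹² × 1.28×10⁻² / 3.05×10⁻³ = 3.17×10⁻¹⁰ F.
C = C₁ + C₂ = 1.11×10⁻⁹ F.

C ≈ 1.11 nF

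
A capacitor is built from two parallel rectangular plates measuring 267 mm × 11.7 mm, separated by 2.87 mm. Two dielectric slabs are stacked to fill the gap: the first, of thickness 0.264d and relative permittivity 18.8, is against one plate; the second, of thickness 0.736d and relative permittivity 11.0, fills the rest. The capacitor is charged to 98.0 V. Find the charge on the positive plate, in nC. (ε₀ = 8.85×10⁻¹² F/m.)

Q ≈ 11.7 nC

A = 267 × 11.7 mm² = 3.12×10⁻³ m².
Stacked slabs ⇒ two capacitors in series, each with the full plate area.
C₁ = κ₁ε₀A/d₁ = 18.8 × 8.85×10⁻¹² × 3.12×10⁻³ / 7.58×10⁻⁴ = 6.86×10⁻¹⁰ F.
C₂ = κ₂ε₀A/d₂ = 11.0 × 8.85×10⁻¹² × 3.12×10⁻³ / 2.11×10⁻³ = 1.44×10⁻¹⁰ F.
C = (1/C₁ + 1/C₂)⁻¹ = 1.19×10⁻¹⁰ F.
Q = CV = 1.19×10⁻¹⁰ × 98.0 = 1.17×10⁻⁸ C.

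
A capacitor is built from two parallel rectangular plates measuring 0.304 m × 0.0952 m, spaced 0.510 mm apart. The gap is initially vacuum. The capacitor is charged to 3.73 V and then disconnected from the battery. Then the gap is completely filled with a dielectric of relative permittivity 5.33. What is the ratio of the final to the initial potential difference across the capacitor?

Isolated ⇒ Q is held fixed.
C₂ = 5.33 C₁ and V = Q/C, so V₂/V₁ = C₁/C₂ = 0.188.

V₂/V₁ ≈ 0.188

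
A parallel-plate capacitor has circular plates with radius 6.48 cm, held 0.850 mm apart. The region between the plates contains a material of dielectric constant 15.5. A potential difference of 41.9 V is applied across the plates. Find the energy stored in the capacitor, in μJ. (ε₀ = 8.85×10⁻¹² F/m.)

1.87 μJ

A = π(6.48 cm)² = 1.32×10⁻² m².
C = κε₀A/d = 15.5 × 8.85×10⁻¹² × 1.32×10⁻² / 8.50×10⁻⁴ = 2.13×10⁻⁹ F.
U = ½CV² = ½ × 2.13×10⁻⁹ × (41.9)² = 1.87×10⁻⁶ J.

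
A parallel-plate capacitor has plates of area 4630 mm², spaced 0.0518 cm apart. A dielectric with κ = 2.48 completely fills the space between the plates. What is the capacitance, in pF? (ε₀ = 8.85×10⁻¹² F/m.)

C ≈ 196 pF

A = 4630 mm² = 4.63×10⁻³ m².
C = κε₀A/d = 2.48 × 8.85×10⁻¹² × 4.63×10⁻³ / 5.18×10⁻⁴ = 1.96×10⁻¹⁰ F.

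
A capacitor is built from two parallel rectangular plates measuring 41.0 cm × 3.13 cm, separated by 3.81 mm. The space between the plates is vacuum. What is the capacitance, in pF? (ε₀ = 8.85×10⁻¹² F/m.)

C ≈ 29.8 pF

A = 41.0 × 3.13 cm² = 1.28×10⁻² m².
C = ε₀A/d = 8.85×10⁻¹² × 1.28×10⁻² / 3.81×10⁻³ = 2.98×10⁻¹¹ F.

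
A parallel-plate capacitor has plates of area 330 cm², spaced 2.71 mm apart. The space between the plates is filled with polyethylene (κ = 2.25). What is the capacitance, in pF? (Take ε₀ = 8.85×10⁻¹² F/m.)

C ≈ 242 pF

A = 330 cm² = 3.30×10⁻² m².
C = κε₀A/d = 2.25 × 8.85×10⁻¹² × 3.30×10⁻² / 2.71×10⁻³ = 2.42×10⁻¹⁰ F.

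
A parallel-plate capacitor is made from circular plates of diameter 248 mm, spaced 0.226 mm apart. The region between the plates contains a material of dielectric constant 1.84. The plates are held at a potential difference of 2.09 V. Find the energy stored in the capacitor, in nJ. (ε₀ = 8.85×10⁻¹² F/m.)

A = π(248/2 mm)² = 4.83×10⁻² m².
C = κε₀A/d = 1.84 × 8.85×10⁻¹² × 4.83×10⁻² / 2.26×10⁻⁴ = 3.48×10⁻⁹ F.
U = ½CV² = ½ × 3.48×10⁻⁹ × (2.09)² = 7.60×10⁻⁹ J.

7.60 nJ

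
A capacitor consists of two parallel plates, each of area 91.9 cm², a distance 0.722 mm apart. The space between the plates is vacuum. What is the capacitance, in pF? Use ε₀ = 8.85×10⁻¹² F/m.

113 pF

A = 91.9 cm² = 9.19×10⁻³ m².
C = ε₀A/d = 8.85×10⁻¹² × 9.19×10⁻³ / 7.22×10⁻⁴ = 1.13×10⁻¹⁰ F.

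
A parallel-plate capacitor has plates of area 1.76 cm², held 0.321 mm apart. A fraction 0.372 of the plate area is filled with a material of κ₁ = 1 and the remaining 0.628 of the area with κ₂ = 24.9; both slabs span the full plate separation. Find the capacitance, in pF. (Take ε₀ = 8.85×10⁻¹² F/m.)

77.7 pF

A = 1.76 cm² = 1.76×10⁻⁴ m².
Side-by-side slabs ⇒ two capacitors in parallel, each spanning the full gap.
C₁ = κ₁ε₀A₁/d = 1.00 × 8.85×10⁻¹² × 6.55×10⁻⁵ / 3.21×10⁻⁴ = 1.81×10⁻¹² F.
C₂ = κ₂ε₀A₂/d = 24.9 × 8.85×10⁻¹² × 1.11×10⁻⁴ / 3.21×10⁻⁴ = 7.59×10⁻¹¹ F.
C = C₁ + C₂ = 7.77×10⁻¹¹ F.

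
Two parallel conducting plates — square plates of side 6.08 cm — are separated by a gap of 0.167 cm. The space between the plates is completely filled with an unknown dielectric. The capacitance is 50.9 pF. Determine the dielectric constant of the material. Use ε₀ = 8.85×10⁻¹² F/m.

A = (6.08 cm)² = 3.70×10⁻³ m².
κ = Cd/(ε₀A) = 5.09×10⁻¹¹ × 1.67×10⁻³ / (8.85×10⁻¹² × 3.70×10⁻³) = 2.60.

κ ≈ 2.60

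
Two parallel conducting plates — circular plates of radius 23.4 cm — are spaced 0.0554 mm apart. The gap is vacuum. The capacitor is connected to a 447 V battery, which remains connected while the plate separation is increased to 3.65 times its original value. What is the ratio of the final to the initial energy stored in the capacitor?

Battery connected ⇒ V is held fixed.
C₂ = 0.274 C₁ and U = ½CV², so U₂/U₁ = C₂/C₁ = 0.274.

U₂/U₁ ≈ 0.274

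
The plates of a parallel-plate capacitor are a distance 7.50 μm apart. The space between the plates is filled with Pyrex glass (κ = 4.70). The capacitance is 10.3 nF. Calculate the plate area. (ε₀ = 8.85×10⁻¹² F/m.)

18.6 cm²

A = Cd/(κε₀) = 1.03×10⁻⁸ × 7.50×10⁻⁶ / (4.70 × 8.85×10⁻¹²) = 1.86×10⁻³ m².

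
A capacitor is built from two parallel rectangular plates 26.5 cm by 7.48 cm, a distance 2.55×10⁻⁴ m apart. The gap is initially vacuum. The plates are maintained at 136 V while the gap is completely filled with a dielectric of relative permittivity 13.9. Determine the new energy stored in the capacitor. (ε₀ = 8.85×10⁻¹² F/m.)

A = 26.5 × 7.48 cm² = 1.98×10⁻² m².
Initially C₁ = ε₀A/d = 8.85×10⁻¹² × 1.98×10⁻² / 2.55×10⁻⁴ = 6.88×10⁻¹⁰ F.
U₁ = 6.36×10⁻⁶ J.
Battery connected ⇒ V is held fixed. C₂ = 13.9 C₁ and U = ½CV², so U₂/U₁ = C₂/C₁ = 13.9.
U₂ = 13.9 × 6.36×10⁻⁶ = 8.84×10⁻⁵ J.

U ≈ 88.4 μJ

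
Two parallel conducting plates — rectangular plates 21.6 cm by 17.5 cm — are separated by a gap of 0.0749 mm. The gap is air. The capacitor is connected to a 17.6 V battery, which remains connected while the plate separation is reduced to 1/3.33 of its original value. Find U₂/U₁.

Battery connected ⇒ V is held fixed.
C₂ = 3.33 C₁ and U = ½CV², so U₂/U₁ = C₂/C₁ = 3.33.

U₂/U₁ ≈ 3.33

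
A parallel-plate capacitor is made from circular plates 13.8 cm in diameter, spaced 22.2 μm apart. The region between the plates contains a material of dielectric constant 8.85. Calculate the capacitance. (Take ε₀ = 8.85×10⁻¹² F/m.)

A = π(13.8/2 cm)² = 1.50×10⁻² m².
C = κε₀A/d = 8.85 × 8.85×10⁻¹² × 1.50×10⁻² / 2.22×10⁻⁵ = 5.28×10⁻⁸ F.

C ≈ 52.8 nF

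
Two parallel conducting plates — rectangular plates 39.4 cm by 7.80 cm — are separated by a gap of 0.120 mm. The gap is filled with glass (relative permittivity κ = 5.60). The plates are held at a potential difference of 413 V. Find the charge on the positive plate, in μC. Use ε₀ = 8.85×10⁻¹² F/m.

A = 39.4 × 7.80 cm² = 3.07×10⁻² m².
C = κε₀A/d = 5.60 × 8.85×10⁻¹² × 3.07×10⁻² / 1.20×10⁻⁴ = 1.27×10⁻⁸ F.
Q = CV = 1.27×10⁻⁸ × 413 = 5.24×10⁻⁶ C.

5.24 μC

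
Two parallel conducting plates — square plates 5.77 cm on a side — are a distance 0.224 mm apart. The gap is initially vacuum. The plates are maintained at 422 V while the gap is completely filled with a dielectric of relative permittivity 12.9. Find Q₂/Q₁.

Q₂/Q₁ ≈ 12.9

Battery connected ⇒ V is held fixed.
C₂ = 12.9 C₁ and Q = CV, so Q₂/Q₁ = C₂/C₁ = 12.9.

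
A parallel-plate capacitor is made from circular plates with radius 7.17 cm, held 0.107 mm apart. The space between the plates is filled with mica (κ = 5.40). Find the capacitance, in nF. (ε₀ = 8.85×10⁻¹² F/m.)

C ≈ 7.21 nF

A = π(7.17 cm)² = 1.62×10⁻² m².
C = κε₀A/d = 5.40 × 8.85×10⁻¹² × 1.62×10⁻² / 1.07×10⁻⁴ = 7.21×10⁻⁹ F.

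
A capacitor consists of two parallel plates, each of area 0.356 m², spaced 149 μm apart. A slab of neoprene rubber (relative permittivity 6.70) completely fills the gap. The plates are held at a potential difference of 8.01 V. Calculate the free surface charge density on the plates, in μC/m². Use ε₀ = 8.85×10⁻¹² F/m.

C = κε₀A/d = 6.70 × 8.85×10⁻¹² × 0.356 / 1.49×10⁻⁴ = 1.42×10⁻⁷ F.
σ = Q/A = CV/A = 1.42×10⁻⁷ × 8.01 / 0.356 = 3.19×10⁻⁶ C/m².

σ ≈ 3.19 μC/m²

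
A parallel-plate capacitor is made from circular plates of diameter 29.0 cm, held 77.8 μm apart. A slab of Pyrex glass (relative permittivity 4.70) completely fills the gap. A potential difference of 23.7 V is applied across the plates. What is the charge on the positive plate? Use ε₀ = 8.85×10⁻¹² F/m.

0.837 μC

A = π(29.0/2 cm)² = 6.61×10⁻² m².
C = κε₀A/d = 4.70 × 8.85×10⁻¹² × 6.61×10⁻² / 7.78×10⁻⁵ = 3.53×10⁻⁸ F.
Q = CV = 3.53×10⁻⁸ × 23.7 = 8.37×10⁻⁷ C.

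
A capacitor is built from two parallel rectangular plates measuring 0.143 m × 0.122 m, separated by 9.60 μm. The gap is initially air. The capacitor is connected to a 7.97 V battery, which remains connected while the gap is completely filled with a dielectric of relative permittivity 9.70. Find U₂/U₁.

Battery connected ⇒ V is held fixed.
C₂ = 9.70 C₁ and U = ½CV², so U₂/U₁ = C₂/C₁ = 9.70.

U₂/U₁ ≈ 9.70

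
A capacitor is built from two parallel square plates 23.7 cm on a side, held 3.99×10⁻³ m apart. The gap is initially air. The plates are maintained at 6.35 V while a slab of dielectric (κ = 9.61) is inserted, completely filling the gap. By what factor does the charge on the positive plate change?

Q₂/Q₁ ≈ 9.61

Battery connected ⇒ V is held fixed.
C₂ = 9.61 C₁ and Q = CV, so Q₂/Q₁ = C₂/C₁ = 9.61.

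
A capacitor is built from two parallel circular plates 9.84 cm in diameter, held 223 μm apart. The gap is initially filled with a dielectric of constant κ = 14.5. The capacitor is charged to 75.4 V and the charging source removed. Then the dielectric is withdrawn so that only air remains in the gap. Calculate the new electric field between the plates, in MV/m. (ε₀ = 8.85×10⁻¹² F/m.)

E ≈ 4.90 MV/m

A = π(9.84/2 cm)² = 7.60×10⁻³ m².
Initially C₁ = κε₀A/d = 14.5 × 8.85×10⁻¹² × 7.60×10⁻³ / 2.23×10⁻⁴ = 4.38×10⁻⁹ F.
E₁ = 3.38×10⁵ V/m.
Isolated ⇒ Q is held fixed. V₂ = Q/C₂ = V₁/0.0690; E = V/d, so E₂/E₁ = (V₂/V₁)(d₁/d₂) = 14.5.
E₂ = 14.5 × 3.38×10⁵ = 4.90×10⁶ V/m.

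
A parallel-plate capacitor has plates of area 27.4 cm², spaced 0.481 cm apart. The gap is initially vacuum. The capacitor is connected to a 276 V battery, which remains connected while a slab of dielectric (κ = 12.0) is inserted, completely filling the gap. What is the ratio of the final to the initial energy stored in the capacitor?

U₂/U₁ ≈ 12.0

Battery connected ⇒ V is held fixed.
C₂ = 12.0 C₁ and U = ½CV², so U₂/U₁ = C₂/C₁ = 12.0.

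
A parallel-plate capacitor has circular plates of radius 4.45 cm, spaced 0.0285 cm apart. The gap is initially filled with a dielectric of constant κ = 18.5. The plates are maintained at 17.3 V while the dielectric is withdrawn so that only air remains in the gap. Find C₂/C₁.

C = κε₀A/d scales with κ, so C₂/C₁ = 1/κ = 1/18.5 = 0.0541.

C₂/C₁ ≈ 0.0541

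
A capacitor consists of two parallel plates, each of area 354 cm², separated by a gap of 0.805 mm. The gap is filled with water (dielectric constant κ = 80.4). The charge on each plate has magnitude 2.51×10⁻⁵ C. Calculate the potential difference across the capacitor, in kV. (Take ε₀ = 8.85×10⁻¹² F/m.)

V ≈ 0.802 kV

A = 354 cm² = 3.54×10⁻² m².
C = κε₀A/d = 80.4 × 8.85×10⁻¹² × 3.54×10⁻² / 8.05×10⁻⁴ = 3.13×10⁻⁸ F.
V = Q/C = 2.51×10⁻⁵ / 3.13×10⁻⁸ = 8.02×10² V.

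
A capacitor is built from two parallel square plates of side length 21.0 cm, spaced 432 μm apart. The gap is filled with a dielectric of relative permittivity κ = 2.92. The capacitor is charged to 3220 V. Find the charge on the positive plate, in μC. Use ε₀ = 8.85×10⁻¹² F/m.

Q ≈ 8.49 μC

A = (21.0 cm)² = 4.41×10⁻² m².
C = κε₀A/d = 2.92 × 8.85×10⁻¹² × 4.41×10⁻² / 4.32×10⁻⁴ = 2.64×10⁻⁹ F.
Q = CV = 2.64×10⁻⁹ × 3220 = 8.49×10⁻⁶ C.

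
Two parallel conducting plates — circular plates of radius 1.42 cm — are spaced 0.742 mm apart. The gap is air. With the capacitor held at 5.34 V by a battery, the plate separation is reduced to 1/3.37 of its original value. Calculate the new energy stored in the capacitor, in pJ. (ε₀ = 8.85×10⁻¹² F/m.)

363 pJ

A = π(1.42 cm)² = 6.33×10⁻⁴ m².
Initially C₁ = ε₀A/d = 8.85×10⁻¹² × 6.33×10⁻⁴ / 7.42×10⁻⁴ = 7.56×10⁻¹² F.
U₁ = 1.08×10⁻¹⁰ J.
Battery connected ⇒ V is held fixed. C₂ = 3.37 C₁ and U = ½CV², so U₂/U₁ = C₂/C₁ = 3.37.
U₂ = 3.37 × 1.08×10⁻¹⁰ = 3.63×10⁻¹⁰ J.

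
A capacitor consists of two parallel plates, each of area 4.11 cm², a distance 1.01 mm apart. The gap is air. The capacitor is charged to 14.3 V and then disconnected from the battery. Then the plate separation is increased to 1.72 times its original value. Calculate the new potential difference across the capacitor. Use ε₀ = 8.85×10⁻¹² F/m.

A = 4.11 cm² = 4.11×10⁻⁴ m².
Initially C₁ = ε₀A/d = 8.85×10⁻¹² × 4.11×10⁻⁴ / 1.01×10⁻³ = 3.60×10⁻¹² F.
V₁ = 14.3 V.
Isolated ⇒ Q is held fixed. C₂ = 0.581 C₁ and V = Q/C, so V₂/V₁ = C₁/C₂ = 1.72.
V₂ = 1.72 × 14.3 = 24.6 V.

24.6 V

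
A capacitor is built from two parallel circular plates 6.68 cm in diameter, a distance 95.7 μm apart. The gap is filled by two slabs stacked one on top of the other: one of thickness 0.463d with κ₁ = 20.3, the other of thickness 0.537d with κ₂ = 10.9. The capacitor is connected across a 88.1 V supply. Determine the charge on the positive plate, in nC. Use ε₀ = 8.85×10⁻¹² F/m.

396 nC

A = π(6.68/2 cm)² = 3.50×10⁻³ m².
Stacked slabs ⇒ two capacitors in series, each with the full plate area.
C₁ = κ₁ε₀A/d₁ = 20.3 × 8.85×10⁻¹² × 3.50×10⁻³ / 4.43×10⁻⁵ = 1.42×10⁻⁸ F.
C₂ = κ₂ε₀A/d₂ = 10.9 × 8.85×10⁻¹² × 3.50×10⁻³ / 5.14×10⁻⁵ = 6.58×10⁻⁹ F.
C = (1/C₁ + 1/C₂)⁻¹ = 4.50×10⁻⁹ F.
Q = CV = 4.50×10⁻⁹ × 88.1 = 3.96×10⁻⁷ C.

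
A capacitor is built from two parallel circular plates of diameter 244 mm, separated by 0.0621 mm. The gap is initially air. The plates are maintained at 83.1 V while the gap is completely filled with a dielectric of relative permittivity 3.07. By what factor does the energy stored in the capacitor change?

3.07

Battery connected ⇒ V is held fixed.
C₂ = 3.07 C₁ and U = ½CV², so U₂/U₁ = C₂/C₁ = 3.07.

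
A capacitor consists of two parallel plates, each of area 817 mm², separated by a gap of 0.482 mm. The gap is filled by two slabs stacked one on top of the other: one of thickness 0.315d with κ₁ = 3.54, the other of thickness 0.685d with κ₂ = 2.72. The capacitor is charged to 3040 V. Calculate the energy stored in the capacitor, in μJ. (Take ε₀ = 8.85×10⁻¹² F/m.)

A = 817 mm² = 8.17×10⁻⁴ m².
Stacked slabs ⇒ two capacitors in series, each with the full plate area.
C₁ = κ₁ε₀A/d₁ = 3.54 × 8.85×10⁻¹² × 8.17×10⁻⁴ / 1.52×10⁻⁴ = 1.69×10⁻¹⁰ F.
C₂ = κ₂ε₀A/d₂ = 2.72 × 8.85×10⁻¹² × 8.17×10⁻⁴ / 3.30×10⁻⁴ = 5.96×10⁻¹¹ F.
C = (1/C₁ + 1/C₂)⁻¹ = 4.40×10⁻¹¹ F.
U = ½CV² = ½ × 4.40×10⁻¹¹ × (3040)² = 2.03×10⁻⁴ J.

203 μJ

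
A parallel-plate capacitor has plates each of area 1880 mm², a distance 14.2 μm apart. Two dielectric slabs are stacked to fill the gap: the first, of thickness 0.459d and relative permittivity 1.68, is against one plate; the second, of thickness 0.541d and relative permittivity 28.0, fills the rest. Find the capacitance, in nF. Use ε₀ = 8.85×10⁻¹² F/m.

C ≈ 4.01 nF

A = 1880 mm² = 1.88×10⁻³ m².
Stacked slabs ⇒ two capacitors in series, each with the full plate area.
C₁ = κ₁ε₀A/d₁ = 1.68 × 8.85×10⁻¹² × 1.88×10⁻³ / 6.52×10⁻⁶ = 4.29×10⁻⁹ F.
C₂ = κ₂ε₀A/d₂ = 28.0 × 8.85×10⁻¹² × 1.88×10⁻³ / 7.68×10⁻⁶ = 6.06×10⁻⁸ F.
C = (1/C₁ + 1/C₂)⁻¹ = 4.01×10⁻⁹ F.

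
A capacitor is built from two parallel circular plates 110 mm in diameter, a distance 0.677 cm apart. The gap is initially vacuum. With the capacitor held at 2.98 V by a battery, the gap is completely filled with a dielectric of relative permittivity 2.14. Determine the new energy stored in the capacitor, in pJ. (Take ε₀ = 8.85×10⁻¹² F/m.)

A = π(110/2 mm)² = 9.50×10⁻³ m².
Initially C₁ = ε₀A/d = 8.85×10⁻¹² × 9.50×10⁻³ / 6.77×10⁻³ = 1.24×10⁻¹¹ F.
U₁ = 5.52×10⁻¹¹ J.
Battery connected ⇒ V is held fixed. C₂ = 2.14 C₁ and U = ½CV², so U₂/U₁ = C₂/C₁ = 2.14.
U₂ = 2.14 × 5.52×10⁻¹¹ = 1.18×10⁻¹⁰ J.

U ≈ 118 pJ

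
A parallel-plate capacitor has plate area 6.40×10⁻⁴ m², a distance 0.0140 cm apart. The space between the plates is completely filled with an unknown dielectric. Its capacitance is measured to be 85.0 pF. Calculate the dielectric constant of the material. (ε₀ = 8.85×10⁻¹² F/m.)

κ = Cd/(ε₀A) = 8.50×10⁻¹¹ × 1.40×10⁻⁴ / (8.85×10⁻¹² × 6.40×10⁻⁴) = 2.10.

2.10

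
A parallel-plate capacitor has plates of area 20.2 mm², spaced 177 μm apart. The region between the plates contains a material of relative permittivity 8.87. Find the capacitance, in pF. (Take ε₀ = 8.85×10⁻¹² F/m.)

C ≈ 8.96 pF

A = 20.2 mm² = 2.02×10⁻⁵ m².
C = κε₀A/d = 8.87 × 8.85×10⁻¹² × 2.02×10⁻⁵ / 1.77×10⁻⁴ = 8.96×10⁻¹² F.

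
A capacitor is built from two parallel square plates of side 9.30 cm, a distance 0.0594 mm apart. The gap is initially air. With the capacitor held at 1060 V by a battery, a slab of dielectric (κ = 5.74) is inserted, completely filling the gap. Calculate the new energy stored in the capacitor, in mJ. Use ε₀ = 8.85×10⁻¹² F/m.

U ≈ 4.16 mJ

A = (9.30 cm)² = 8.65×10⁻³ m².
Initially C₁ = ε₀A/d = 8.85×10⁻¹² × 8.65×10⁻³ / 5.94×10⁻⁵ = 1.29×10⁻⁹ F.
U₁ = 7.24×10⁻⁴ J.
Battery connected ⇒ V is held fixed. C₂ = 5.74 C₁ and U = ½CV², so U₂/U₁ = C₂/C₁ = 5.74.
U₂ = 5.74 × 7.24×10⁻⁴ = 4.16×10⁻³ J.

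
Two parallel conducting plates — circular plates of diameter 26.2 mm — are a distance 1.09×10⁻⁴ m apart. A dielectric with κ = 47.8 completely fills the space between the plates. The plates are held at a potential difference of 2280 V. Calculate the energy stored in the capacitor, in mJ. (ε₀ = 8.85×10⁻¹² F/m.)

U ≈ 5.44 mJ

A = π(26.2/2 mm)² = 5.39×10⁻⁴ m².
C = κε₀A/d = 47.8 × 8.85×10⁻¹² × 5.39×10⁻⁴ / 1.09×10⁻⁴ = 2.09×10⁻⁹ F.
U = ½CV² = ½ × 2.09×10⁻⁹ × (2280)² = 5.44×10⁻³ J.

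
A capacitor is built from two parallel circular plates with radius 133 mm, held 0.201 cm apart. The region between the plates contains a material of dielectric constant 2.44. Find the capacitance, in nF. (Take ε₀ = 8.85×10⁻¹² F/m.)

A = π(133 mm)² = 5.56×10⁻² m².
C = κε₀A/d = 2.44 × 8.85×10⁻¹² × 5.56×10⁻² / 2.01×10⁻³ = 5.97×10⁻¹⁰ F.

0.597 nF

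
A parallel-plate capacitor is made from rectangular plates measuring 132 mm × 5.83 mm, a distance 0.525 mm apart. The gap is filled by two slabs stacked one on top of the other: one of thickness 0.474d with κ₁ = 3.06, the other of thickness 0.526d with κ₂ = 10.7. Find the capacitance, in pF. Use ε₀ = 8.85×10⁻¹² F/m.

A = 132 × 5.83 mm² = 7.70×10⁻⁴ m².
Stacked slabs ⇒ two capacitors in series, each with the full plate area.
C₁ = κ₁ε₀A/d₁ = 3.06 × 8.85×10⁻¹² × 7.70×10⁻⁴ / 2.49×10⁻⁴ = 8.37×10⁻¹¹ F.
C₂ = κ₂ε₀A/d₂ = 10.7 × 8.85×10⁻¹² × 7.70×10⁻⁴ / 2.76×10⁻⁴ = 2.64×10⁻¹⁰ F.
C = (1/C₁ + 1/C₂)⁻¹ = 6.36×10⁻¹¹ F.

63.6 pF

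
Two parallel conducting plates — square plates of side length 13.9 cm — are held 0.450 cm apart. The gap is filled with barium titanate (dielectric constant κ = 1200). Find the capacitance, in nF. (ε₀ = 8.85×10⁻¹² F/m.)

45.6 nF

A = (13.9 cm)² = 1.93×10⁻² m².
C = κε₀A/d = 1200 × 8.85×10⁻¹² × 1.93×10⁻² / 4.50×10⁻³ = 4.56×10⁻⁸ F.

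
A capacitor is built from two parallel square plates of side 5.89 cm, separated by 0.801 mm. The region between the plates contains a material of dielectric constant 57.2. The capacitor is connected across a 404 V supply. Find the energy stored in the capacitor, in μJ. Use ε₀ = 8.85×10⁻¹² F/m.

A = (5.89 cm)² = 3.47×10⁻³ m².
C = κε₀A/d = 57.2 × 8.85×10⁻¹² × 3.47×10⁻³ / 8.01×10⁻⁴ = 2.19×10⁻⁹ F.
U = ½CV² = ½ × 2.19×10⁻⁹ × (404)² = 1.79×10⁻⁴ J.

U ≈ 179 μJ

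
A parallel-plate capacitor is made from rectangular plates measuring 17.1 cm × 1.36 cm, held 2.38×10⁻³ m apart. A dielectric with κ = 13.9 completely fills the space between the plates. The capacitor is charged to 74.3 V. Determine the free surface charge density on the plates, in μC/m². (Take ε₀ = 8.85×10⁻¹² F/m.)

3.84 μC/m²

A = 17.1 × 1.36 cm² = 2.33×10⁻³ m².
C = κε₀A/d = 13.9 × 8.85×10⁻¹² × 2.33×10⁻³ / 2.38×10⁻³ = 1.20×10⁻¹⁰ F.
σ = Q/A = CV/A = 1.20×10⁻¹⁰ × 74.3 / 2.33×10⁻³ = 3.84×10⁻⁶ C/m².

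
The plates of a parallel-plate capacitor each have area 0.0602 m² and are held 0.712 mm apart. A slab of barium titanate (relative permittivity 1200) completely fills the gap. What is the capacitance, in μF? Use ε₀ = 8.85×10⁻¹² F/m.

0.898 μF

C = κε₀A/d = 1200 × 8.85×10⁻¹² × 6.02×10⁻² / 7.12×10⁻⁴ = 8.98×10⁻⁷ F.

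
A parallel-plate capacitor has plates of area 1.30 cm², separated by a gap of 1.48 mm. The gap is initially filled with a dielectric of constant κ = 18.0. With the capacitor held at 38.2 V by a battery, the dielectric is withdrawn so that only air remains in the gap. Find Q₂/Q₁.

Battery connected ⇒ V is held fixed.
C₂ = 0.0556 C₁ and Q = CV, so Q₂/Q₁ = C₂/C₁ = 0.0556.

0.0556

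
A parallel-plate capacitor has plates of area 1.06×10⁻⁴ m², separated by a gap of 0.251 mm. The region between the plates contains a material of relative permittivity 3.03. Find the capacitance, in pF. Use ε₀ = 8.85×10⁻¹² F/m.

C = κε₀A/d = 3.03 × 8.85×10⁻¹² × 1.06×10⁻⁴ / 2.51×10⁻⁴ = 1.13×10⁻¹¹ F.

11.3 pF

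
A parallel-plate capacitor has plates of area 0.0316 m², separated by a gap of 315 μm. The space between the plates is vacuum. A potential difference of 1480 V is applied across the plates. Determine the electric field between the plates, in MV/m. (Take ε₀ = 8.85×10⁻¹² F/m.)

E = V/d = 1480 / 3.15×10⁻⁴ = 4.70×10⁶ V/m.

E ≈ 4.70 MV/m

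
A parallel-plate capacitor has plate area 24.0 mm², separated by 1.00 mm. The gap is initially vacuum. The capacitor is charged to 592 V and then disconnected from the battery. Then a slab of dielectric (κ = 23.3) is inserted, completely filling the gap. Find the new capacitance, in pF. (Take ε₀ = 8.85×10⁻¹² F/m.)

A = 24.0 mm² = 2.40×10⁻⁵ m².
Initially C₁ = ε₀A/d = 8.85×10⁻¹² × 2.40×10⁻⁵ / 1.00×10⁻³ = 2.12×10⁻¹³ F.
C = κε₀A/d scales with κ, so C₂/C₁ = κ = 23.3.
C₂ = 23.3 × 2.12×10⁻¹³ = 4.95×10⁻¹² F.

4.95 pF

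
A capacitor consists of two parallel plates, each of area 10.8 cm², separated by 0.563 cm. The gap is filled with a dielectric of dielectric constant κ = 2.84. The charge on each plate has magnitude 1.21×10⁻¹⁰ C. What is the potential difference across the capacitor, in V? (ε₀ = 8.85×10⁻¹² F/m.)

A = 10.8 cm² = 1.08×10⁻³ m².
C = κε₀A/d = 2.84 × 8.85×10⁻¹² × 1.08×10⁻³ / 5.63×10⁻³ = 4.82×10⁻¹² F.
V = Q/C = 1.21×10⁻¹⁰ / 4.82×10⁻¹² = 25.1 V.

25.1 V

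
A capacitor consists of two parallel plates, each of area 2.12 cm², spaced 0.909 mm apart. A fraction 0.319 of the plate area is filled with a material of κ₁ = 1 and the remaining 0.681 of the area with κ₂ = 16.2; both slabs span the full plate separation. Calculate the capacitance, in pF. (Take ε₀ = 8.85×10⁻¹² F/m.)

A = 2.12 cm² = 2.12×10⁻⁴ m².
Side-by-side slabs ⇒ two capacitors in parallel, each spanning the full gap.
C₁ = κ₁ε₀A₁/d = 1.00 × 8.85×10⁻¹² × 6.76×10⁻⁵ / 9.09×10⁻⁴ = 6.58×10⁻¹³ F.
C₂ = κ₂ε₀A₂/d = 16.2 × 8.85×10⁻¹² × 1.44×10⁻⁴ / 9.09×10⁻⁴ = 2.28×10⁻¹¹ F.
C = C₁ + C₂ = 2.34×10⁻¹¹ F.

23.4 pF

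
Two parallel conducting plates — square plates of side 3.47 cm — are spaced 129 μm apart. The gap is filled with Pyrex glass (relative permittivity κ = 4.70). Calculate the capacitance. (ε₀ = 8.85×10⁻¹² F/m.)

A = (3.47 cm)² = 1.20×10⁻³ m².
C = κε₀A/d = 4.70 × 8.85×10⁻¹² × 1.20×10⁻³ / 1.29×10⁻⁴ = 3.88×10⁻¹⁰ F.

C ≈ 388 pF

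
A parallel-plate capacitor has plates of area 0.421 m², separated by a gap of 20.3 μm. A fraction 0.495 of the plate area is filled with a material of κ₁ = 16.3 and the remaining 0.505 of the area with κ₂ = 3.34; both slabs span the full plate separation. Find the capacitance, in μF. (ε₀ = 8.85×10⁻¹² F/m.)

C ≈ 1.79 μF

Side-by-side slabs ⇒ two capacitors in parallel, each spanning the full gap.
C₁ = κ₁ε₀A₁/d = 16.3 × 8.85×10⁻¹² × 0.208 / 2.03×10⁻⁵ = 1.48×10⁻⁶ F.
C₂ = κ₂ε₀A₂/d = 3.34 × 8.85×10⁻¹² × 0.213 / 2.03×10⁻⁵ = 3.10×10⁻⁷ F.
C = C₁ + C₂ = 1.79×10⁻⁶ F.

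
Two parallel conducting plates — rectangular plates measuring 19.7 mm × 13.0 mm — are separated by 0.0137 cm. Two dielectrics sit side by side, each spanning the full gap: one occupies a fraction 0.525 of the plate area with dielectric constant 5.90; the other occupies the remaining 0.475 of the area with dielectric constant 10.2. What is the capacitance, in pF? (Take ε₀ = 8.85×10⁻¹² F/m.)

A = 19.7 × 13.0 mm² = 2.56×10⁻⁴ m².
Side-by-side slabs ⇒ two capacitors in parallel, each spanning the full gap.
C₁ = κ₁ε₀A₁/d = 5.90 × 8.85×10⁻¹² × 1.34×10⁻⁴ / 1.37×10⁻⁴ = 5.12×10⁻¹¹ F.
C₂ = κ₂ε₀A₂/d = 10.2 × 8.85×10⁻¹² × 1.22×10⁻⁴ / 1.37×10⁻⁴ = 8.02×10⁻¹¹ F.
C = C₁ + C₂ = 1.31×10⁻¹⁰ F.

C ≈ 131 pF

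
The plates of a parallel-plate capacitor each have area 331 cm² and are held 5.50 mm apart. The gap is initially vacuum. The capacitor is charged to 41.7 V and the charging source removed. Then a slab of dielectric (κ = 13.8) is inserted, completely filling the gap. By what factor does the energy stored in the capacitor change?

U₂/U₁ ≈ 0.0725

Isolated ⇒ Q is held fixed.
C₂ = 13.8 C₁ and U = Q²/(2C), so U₂/U₁ = C₁/C₂ = 0.0725.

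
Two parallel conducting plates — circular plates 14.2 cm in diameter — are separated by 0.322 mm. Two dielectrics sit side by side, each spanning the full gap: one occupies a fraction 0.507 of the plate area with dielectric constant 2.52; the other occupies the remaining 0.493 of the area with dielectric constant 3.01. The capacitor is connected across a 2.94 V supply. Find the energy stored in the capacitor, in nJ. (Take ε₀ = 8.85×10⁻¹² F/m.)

U ≈ 5.19 nJ

A = π(14.2/2 cm)² = 1.58×10⁻² m².
Side-by-side slabs ⇒ two capacitors in parallel, each spanning the full gap.
C₁ = κ₁ε₀A₁/d = 2.52 × 8.85×10⁻¹² × 8.03×10⁻³ / 3.22×10⁻⁴ = 5.56×10⁻¹⁰ F.
C₂ = κ₂ε₀A₂/d = 3.01 × 8.85×10⁻¹² × 7.81×10⁻³ / 3.22×10⁻⁴ = 6.46×10⁻¹⁰ F.
C = C₁ + C₂ = 1.20×10⁻⁹ F.
U = ½CV² = ½ × 1.20×10⁻⁹ × (2.94)² = 5.19×10⁻⁹ J.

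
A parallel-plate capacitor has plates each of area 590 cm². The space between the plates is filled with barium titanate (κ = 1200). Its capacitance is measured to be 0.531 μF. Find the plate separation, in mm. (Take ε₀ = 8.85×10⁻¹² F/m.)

1.18 mm

A = 590 cm² = 5.90×10⁻² m².
d = κε₀A/C = 1200 × 8.85×10⁻¹² × 5.90×10⁻² / 5.31×10⁻⁷ = 1.18×10⁻³ m.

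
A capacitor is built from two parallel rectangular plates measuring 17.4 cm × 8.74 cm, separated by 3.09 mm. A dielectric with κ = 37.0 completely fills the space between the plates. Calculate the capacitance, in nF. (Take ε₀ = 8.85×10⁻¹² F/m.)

A = 17.4 × 8.74 cm² = 1.52×10⁻² m².
C = κε₀A/d = 37.0 × 8.85×10⁻¹² × 1.52×10⁻² / 3.09×10⁻³ = 1.61×10⁻⁹ F.

1.61 nF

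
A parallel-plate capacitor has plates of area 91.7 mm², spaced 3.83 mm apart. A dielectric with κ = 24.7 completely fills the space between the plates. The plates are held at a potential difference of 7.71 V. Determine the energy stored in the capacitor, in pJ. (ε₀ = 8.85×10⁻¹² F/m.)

U ≈ 156 pJ

A = 91.7 mm² = 9.17×10⁻⁵ m².
C = κε₀A/d = 24.7 × 8.85×10⁻¹² × 9.17×10⁻⁵ / 3.83×10⁻³ = 5.23×10⁻¹² F.
U = ½CV² = ½ × 5.23×10⁻¹² × (7.71)² = 1.56×10⁻¹⁰ J.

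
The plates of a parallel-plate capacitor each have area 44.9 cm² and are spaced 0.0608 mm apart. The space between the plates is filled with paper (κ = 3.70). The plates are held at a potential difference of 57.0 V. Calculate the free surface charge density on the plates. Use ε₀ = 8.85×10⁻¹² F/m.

A = 44.9 cm² = 4.49×10⁻³ m².
C = κε₀A/d = 3.70 × 8.85×10⁻¹² × 4.49×10⁻³ / 6.08×10⁻⁵ = 2.42×10⁻⁹ F.
σ = Q/A = CV/A = 2.42×10⁻⁹ × 57.0 / 4.49×10⁻³ = 3.07×10⁻⁵ C/m².

σ ≈ 30.7 μC/m²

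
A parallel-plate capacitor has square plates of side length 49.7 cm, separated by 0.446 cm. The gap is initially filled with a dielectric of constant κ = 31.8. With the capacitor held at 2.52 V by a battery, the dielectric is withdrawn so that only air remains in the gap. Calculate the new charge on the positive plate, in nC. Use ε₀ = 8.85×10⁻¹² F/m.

A = (49.7 cm)² = 0.247 m².
Initially C₁ = κε₀A/d = 31.8 × 8.85×10⁻¹² × 0.247 / 4.46×10⁻³ = 1.56×10⁻⁸ F.
Q₁ = 3.93×10⁻⁸ C.
Battery connected ⇒ V is held fixed. C₂ = 0.0314 C₁ and Q = CV, so Q₂/Q₁ = C₂/C₁ = 0.0314.
Q₂ = 0.0314 × 3.93×10⁻⁸ = 1.24×10⁻⁹ C.

Q ≈ 1.24 nC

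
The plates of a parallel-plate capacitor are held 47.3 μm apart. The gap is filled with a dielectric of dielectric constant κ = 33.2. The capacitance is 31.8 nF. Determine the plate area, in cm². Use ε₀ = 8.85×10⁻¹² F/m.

51.2 cm²

A = Cd/(κε₀) = 3.18×10⁻⁸ × 4.73×10⁻⁵ / (33.2 × 8.85×10⁻¹²) = 5.12×10⁻³ m².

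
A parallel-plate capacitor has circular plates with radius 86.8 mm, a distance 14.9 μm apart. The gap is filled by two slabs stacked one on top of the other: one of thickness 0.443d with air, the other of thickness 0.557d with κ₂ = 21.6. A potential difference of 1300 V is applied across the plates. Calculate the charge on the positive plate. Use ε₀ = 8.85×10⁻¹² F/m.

A = π(86.8 mm)² = 2.37×10⁻² m².
Stacked slabs ⇒ two capacitors in series, each with the full plate area.
C₁ = κ₁ε₀A/d₁ = 1.00 × 8.85×10⁻¹² × 2.37×10⁻² / 6.60×10⁻⁶ = 3.17×10⁻⁸ F.
C₂ = κ₂ε₀A/d₂ = 21.6 × 8.85×10⁻¹² × 2.37×10⁻² / 8.30×10⁻⁶ = 5.45×10⁻⁷ F.
C = (1/C₁ + 1/C₂)⁻¹ = 3.00×10⁻⁸ F.
Q = CV = 3.00×10⁻⁸ × 1300 = 3.90×10⁻⁵ C.

39.0 μC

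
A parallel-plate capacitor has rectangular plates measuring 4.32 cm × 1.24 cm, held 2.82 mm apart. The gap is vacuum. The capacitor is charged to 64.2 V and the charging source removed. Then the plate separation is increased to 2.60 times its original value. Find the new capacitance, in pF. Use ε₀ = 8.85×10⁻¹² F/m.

A = 4.32 × 1.24 cm² = 5.36×10⁻⁴ m².
Initially C₁ = ε₀A/d = 8.85×10⁻¹² × 5.36×10⁻⁴ / 2.82×10⁻³ = 1.68×10⁻¹² F.
C = ε₀A/d scales as 1/d, so C₂/C₁ = d₁/d₂ = 1/2.60 = 0.385.
C₂ = 0.385 × 1.68×10⁻¹² = 6.47×10⁻¹³ F.

C ≈ 0.647 pF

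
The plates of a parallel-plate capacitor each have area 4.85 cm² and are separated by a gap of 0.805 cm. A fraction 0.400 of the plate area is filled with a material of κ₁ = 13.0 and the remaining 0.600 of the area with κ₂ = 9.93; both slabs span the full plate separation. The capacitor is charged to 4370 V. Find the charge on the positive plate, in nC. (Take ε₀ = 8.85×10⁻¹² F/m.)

A = 4.85 cm² = 4.85×10⁻⁴ m².
Side-by-side slabs ⇒ two capacitors in parallel, each spanning the full gap.
C₁ = κ₁ε₀A₁/d = 13.0 × 8.85×10⁻¹² × 1.94×10⁻⁴ / 8.05×10⁻³ = 2.77×10⁻¹² F.
C₂ = κ₂ε₀A₂/d = 9.93 × 8.85×10⁻¹² × 2.91×10⁻⁴ / 8.05×10⁻³ = 3.18×10⁻¹² F.
C = C₁ + C₂ = 5.95×10⁻¹² F.
Q = CV = 5.95×10⁻¹² × 4370 = 2.60×10⁻⁸ C.

26.0 nC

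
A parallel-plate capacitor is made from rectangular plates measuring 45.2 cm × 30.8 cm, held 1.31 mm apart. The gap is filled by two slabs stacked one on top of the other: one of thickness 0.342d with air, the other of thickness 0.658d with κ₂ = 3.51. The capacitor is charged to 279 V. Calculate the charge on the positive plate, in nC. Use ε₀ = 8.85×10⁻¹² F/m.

Q ≈ 496 nC

A = 45.2 × 30.8 cm² = 0.139 m².
Stacked slabs ⇒ two capacitors in series, each with the full plate area.
C₁ = κ₁ε₀A/d₁ = 1.00 × 8.85×10⁻¹² × 0.139 / 4.48×10⁻⁴ = 2.75×10⁻⁹ F.
C₂ = κ₂ε₀A/d₂ = 3.51 × 8.85×10⁻¹² × 0.139 / 8.62×10⁻⁴ = 5.02×10⁻⁹ F.
C = (1/C₁ + 1/C₂)⁻¹ = 1.78×10⁻⁹ F.
Q = CV = 1.78×10⁻⁹ × 279 = 4.96×10⁻⁷ C.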